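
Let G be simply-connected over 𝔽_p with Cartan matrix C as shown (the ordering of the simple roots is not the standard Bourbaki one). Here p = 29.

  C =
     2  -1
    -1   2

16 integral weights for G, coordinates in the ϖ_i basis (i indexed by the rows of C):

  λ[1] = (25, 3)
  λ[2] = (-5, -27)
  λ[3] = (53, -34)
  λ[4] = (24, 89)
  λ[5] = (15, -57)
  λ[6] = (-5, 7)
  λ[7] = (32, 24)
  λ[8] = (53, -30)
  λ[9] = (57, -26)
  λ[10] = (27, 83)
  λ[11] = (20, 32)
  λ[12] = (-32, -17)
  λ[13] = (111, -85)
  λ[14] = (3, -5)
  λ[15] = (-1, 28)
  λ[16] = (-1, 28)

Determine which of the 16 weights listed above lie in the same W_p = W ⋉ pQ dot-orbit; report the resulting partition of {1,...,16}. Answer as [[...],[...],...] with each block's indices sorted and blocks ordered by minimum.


Root system A_2: the 2×2 matrix C matches after relabeling.

Folding the 16 weights λ_j+ρ into Ā_29 (reps in the given 2-coord order):

    λ_1 → (25, 3)
    λ_2 → (25, 3)
    λ_3 → (4, 4)
    λ_4 → (25, 3)
    λ_5 → (2, 11)
    λ_6 → (4, 4)
    λ_7 → (0, 4)
    λ_8 → (0, 4)
    λ_9 → (0, 4)
    λ_10 → (25, 3)
    λ_11 → (4, 4)
    λ_12 → (2, 11)
    λ_13 → (25, 3)
    λ_14 → (0, 4)
    λ_15 → (0, 29)
    λ_16 → (0, 29)

Linkage partition of the 16 weights (5 classes, p=29):

[[1, 2, 4, 10, 13], [3, 6, 11], [5, 12], [7, 8, 9, 14], [15, 16]]


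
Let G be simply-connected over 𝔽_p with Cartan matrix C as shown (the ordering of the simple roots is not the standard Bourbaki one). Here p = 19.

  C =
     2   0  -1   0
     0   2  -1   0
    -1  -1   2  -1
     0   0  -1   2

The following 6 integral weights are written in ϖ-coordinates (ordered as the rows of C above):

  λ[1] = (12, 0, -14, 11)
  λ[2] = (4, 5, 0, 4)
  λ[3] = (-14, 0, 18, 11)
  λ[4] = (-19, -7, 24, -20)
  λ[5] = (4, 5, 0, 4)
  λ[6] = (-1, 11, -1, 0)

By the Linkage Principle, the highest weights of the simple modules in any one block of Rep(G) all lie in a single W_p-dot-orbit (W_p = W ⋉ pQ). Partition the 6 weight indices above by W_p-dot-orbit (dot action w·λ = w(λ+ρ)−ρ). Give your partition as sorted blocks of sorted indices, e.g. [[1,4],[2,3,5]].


Root system D_4: the 4×4 matrix C matches after relabeling.

Each λ_j+ρ reduced to Ā_19; 4-tuples below use C's row order:

  1: (0, 12, 0, 1)
  2: (5, 6, 1, 5)
  3: (0, 12, 0, 1)
  4: (0, 12, 0, 1)
  5: (5, 6, 1, 5)
  6: (0, 12, 0, 1)

The 6 indices split into 2 linkage classes (same alcove rep ⇔ same W_19-dot-orbit):

[[1, 3, 4, 6], [2, 5]]


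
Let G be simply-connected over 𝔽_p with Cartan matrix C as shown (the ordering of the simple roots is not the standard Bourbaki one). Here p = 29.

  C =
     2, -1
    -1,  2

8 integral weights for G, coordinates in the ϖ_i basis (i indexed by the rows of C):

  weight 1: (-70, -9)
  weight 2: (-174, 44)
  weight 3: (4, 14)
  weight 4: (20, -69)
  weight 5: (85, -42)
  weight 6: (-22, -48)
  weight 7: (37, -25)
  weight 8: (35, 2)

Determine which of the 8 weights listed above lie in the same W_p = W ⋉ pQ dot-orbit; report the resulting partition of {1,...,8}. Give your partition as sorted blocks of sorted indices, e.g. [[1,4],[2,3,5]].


Dynkin diagram of C (from the 2 off-diagonal −1 entries): A_2.

W_29-reps of the 8 weights in Ā_29 (same 2-coord order as C):

    [1] (10, 8)
    [2] (16, 12)
    [3] (5, 15)
    [4] (10, 8)
    [5] (16, 12)
    [6] (10, 8)
    [7] (5, 15)
    [8] (19, 7)

These 8 weights hit 4 W_29-dot-orbits; sizes (3, 2, 2, 1):

[[1, 4, 6], [2, 5], [3, 7], [8]]


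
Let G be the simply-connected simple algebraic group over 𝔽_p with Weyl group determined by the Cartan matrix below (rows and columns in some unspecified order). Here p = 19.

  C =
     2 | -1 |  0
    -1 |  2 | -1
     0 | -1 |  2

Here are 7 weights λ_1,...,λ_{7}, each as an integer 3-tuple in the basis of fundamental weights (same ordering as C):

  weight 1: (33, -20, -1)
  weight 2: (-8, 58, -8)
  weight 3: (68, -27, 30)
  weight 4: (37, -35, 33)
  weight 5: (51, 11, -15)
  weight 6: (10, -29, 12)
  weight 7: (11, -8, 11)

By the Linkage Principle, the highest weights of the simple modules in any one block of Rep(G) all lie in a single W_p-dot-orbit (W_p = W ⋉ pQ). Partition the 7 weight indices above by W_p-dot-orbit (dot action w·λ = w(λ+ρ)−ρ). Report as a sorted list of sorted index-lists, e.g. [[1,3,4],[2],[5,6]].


Dynkin diagram of C (from the 4 off-diagonal −1 entries): A_3.

Each λ_j+ρ reduced to Ā_19; 3-tuples below use C's row order:

  [1] (0, 0, 4)
  [2] (5, 7, 5)
  [3] (5, 7, 5)
  [4] (0, 0, 4)
  [5] (5, 7, 5)
  [6] (4, 4, 2)
  [7] (5, 7, 5)

Partition of {1..7} into 3 W_19-dot-orbits:

[[1, 4], [2, 3, 5, 7], [6]]


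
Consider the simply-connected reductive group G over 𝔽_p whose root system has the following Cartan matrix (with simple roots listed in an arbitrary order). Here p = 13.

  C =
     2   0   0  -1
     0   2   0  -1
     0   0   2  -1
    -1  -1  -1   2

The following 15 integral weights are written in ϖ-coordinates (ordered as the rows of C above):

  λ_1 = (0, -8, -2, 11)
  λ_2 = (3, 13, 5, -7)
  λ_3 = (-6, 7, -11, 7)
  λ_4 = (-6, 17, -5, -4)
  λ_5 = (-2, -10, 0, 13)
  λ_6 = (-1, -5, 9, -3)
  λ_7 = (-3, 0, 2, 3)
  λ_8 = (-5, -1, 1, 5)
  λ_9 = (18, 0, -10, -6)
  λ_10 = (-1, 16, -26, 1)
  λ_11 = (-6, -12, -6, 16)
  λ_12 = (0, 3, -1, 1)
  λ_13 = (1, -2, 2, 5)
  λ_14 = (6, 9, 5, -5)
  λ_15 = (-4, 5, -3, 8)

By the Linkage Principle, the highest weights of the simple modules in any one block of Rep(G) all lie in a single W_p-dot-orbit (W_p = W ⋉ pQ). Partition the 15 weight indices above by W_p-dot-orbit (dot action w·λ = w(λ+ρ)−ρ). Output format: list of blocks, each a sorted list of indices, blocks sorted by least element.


C ↔ D_4 under row/col permutation; |W(D_4)| = 192.

Each λ_j+ρ reduced to Ā_13; 4-tuples below use C's row order:

  λ_1+ρ ↦ (1, 7, 1, 0);  λ_2+ρ ↦ (1, 7, 1, 0);  λ_3+ρ ↦ (2, 1, 3, 2);  λ_4+ρ ↦ (2, 1, 3, 2);  λ_5+ρ ↦ (1, 7, 1, 0);  λ_6+ρ ↦ (4, 0, 2, 2);  λ_7+ρ ↦ (2, 1, 3, 2);  λ_8+ρ ↦ (4, 0, 2, 2);  λ_9+ρ ↦ (1, 7, 1, 0);  λ_10+ρ ↦ (1, 4, 0, 2);  λ_11+ρ ↦ (1, 7, 1, 0);  λ_12+ρ ↦ (1, 4, 0, 2);  λ_13+ρ ↦ (2, 1, 3, 2);  λ_14+ρ ↦ (1, 4, 0, 2);  λ_15+ρ ↦ (1, 4, 0, 2)

These 15 weights hit 4 W_13-dot-orbits; sizes (5, 4, 2, 4):

[[1, 2, 5, 9, 11], [3, 4, 7, 13], [6, 8], [10, 12, 14, 15]]


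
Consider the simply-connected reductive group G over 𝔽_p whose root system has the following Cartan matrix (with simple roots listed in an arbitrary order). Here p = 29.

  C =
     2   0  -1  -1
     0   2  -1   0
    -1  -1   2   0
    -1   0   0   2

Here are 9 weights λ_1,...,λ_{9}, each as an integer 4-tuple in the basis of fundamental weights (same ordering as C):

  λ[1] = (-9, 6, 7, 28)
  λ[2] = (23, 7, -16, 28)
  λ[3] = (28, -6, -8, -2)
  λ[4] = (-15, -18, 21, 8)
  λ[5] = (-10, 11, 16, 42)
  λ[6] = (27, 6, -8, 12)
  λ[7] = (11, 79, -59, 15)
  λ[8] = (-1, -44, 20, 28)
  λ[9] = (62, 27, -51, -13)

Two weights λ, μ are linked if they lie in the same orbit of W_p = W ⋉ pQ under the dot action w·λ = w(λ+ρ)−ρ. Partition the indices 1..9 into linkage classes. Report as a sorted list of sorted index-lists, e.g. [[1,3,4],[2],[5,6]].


Dynkin diagram of C (from the 6 off-diagonal −1 entries): A_4.

λ_j+ρ reflected into Ā_29 (⟨·,θ^∨⟩≤29); 4-tuples as given:

  1: (8, 0, 0, 14) · 2: (0, 8, 9, 5) · 3: (16, 7, 5, 1) · 4: (0, 8, 9, 5) · 5: (0, 8, 9, 5) · 6: (16, 7, 5, 1) · 7: (16, 7, 5, 1) · 8: (8, 0, 0, 14) · 9: (16, 7, 5, 1)

Grouping the 9 weights by Ā_29-representative: 3 linkage classes.

[[1, 8], [2, 4, 5], [3, 6, 7, 9]]


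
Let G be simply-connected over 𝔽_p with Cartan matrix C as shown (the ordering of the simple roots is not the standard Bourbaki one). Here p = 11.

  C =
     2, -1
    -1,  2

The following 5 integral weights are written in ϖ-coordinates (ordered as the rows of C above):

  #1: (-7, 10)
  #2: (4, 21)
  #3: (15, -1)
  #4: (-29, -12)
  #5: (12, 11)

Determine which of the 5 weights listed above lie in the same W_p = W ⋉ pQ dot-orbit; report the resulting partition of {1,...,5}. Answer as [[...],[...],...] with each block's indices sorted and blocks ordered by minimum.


Type A_2, rank 2, |W|=6; reorder rows/cols to standard.

Folding the 5 weights λ_j+ρ into Ā_11 (reps in the given 2-coord order):

  [1] (6, 5) · [2] (6, 5) · [3] (6, 5) · [4] (6, 5) · [5] (2, 1)

Grouping the 5 weights by Ā_11-representative: 2 linkage classes.

[[1, 2, 3, 4], [5]]


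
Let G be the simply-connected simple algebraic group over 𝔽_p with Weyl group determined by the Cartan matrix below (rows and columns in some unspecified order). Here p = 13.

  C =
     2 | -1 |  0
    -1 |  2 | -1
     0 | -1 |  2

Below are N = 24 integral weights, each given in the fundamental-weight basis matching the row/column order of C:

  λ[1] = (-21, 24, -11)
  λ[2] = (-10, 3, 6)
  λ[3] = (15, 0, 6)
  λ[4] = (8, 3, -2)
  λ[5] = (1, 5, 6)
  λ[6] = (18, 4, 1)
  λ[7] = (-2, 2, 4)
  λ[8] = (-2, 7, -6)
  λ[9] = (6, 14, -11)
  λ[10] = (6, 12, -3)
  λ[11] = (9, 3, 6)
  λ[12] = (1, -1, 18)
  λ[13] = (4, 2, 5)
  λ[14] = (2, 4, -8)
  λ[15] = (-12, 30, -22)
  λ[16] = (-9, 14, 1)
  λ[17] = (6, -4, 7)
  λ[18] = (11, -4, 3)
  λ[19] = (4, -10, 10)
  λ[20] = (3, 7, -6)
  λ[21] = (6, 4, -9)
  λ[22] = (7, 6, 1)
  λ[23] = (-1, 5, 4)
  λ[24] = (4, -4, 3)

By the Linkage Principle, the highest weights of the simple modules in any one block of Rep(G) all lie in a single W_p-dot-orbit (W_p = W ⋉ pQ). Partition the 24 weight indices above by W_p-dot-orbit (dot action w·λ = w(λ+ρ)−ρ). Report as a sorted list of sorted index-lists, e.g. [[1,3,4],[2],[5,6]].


Type A_3, rank 3, |W|=24; reorder rows/cols to standard.

Ā_13 reps of the 24 weights (A_3, coords as presented):

  λ_1+ρ ↦ (1, 2, 5)
  λ_2+ρ ↦ (4, 5, 2)
  λ_3+ρ ↦ (2, 3, 1)
  λ_4+ρ ↦ (9, 3, 1)
  λ_5+ρ ↦ (0, 6, 5)
  λ_6+ρ ↦ (0, 6, 5)
  λ_7+ρ ↦ (1, 2, 5)
  λ_8+ρ ↦ (1, 2, 5)
  λ_9+ρ ↦ (2, 3, 1)
  λ_10+ρ ↦ (0, 6, 5)
  λ_11+ρ ↦ (2, 3, 1)
  λ_12+ρ ↦ (0, 6, 5)
  λ_13+ρ ↦ (4, 3, 5)
  λ_14+ρ ↦ (1, 2, 5)
  λ_15+ρ ↦ (1, 2, 5)
  λ_16+ρ ↦ (4, 5, 2)
  λ_17+ρ ↦ (4, 3, 5)
  λ_18+ρ ↦ (9, 3, 1)
  λ_19+ρ ↦ (4, 5, 2)
  λ_20+ρ ↦ (4, 3, 5)
  λ_21+ρ ↦ (4, 3, 5)
  λ_22+ρ ↦ (4, 5, 2)
  λ_23+ρ ↦ (0, 6, 5)
  λ_24+ρ ↦ (2, 3, 1)

Linkage partition of the 24 weights (6 classes, p=13):

[[1, 7, 8, 14, 15], [2, 16, 19, 22], [3, 9, 11, 24], [4, 18], [5, 6, 10, 12, 23], [13, 17, 20, 21]]


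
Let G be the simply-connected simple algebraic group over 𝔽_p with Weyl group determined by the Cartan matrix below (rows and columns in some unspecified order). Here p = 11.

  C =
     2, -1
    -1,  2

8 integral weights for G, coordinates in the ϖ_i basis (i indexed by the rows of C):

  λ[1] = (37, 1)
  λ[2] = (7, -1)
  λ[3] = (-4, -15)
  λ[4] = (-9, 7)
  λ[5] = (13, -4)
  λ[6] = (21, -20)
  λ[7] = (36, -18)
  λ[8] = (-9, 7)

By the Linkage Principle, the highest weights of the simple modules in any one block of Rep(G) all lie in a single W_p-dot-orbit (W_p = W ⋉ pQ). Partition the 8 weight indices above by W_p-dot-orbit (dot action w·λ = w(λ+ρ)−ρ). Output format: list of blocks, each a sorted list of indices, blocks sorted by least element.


C ↔ A_2 under row/col permutation; |W(A_2)| = 6.

Folding the 8 weights λ_j+ρ into Ā_11 (reps in the given 2-coord order):

    [1] (5, 2)
    [2] (8, 0)
    [3] (5, 3)
    [4] (8, 0)
    [5] (8, 0)
    [6] (8, 0)
    [7] (5, 2)
    [8] (8, 0)

3 distinct reps among the 8 weights ⇒ 3 W_11-linkage classes:

[[1, 7], [2, 4, 5, 6, 8], [3]]


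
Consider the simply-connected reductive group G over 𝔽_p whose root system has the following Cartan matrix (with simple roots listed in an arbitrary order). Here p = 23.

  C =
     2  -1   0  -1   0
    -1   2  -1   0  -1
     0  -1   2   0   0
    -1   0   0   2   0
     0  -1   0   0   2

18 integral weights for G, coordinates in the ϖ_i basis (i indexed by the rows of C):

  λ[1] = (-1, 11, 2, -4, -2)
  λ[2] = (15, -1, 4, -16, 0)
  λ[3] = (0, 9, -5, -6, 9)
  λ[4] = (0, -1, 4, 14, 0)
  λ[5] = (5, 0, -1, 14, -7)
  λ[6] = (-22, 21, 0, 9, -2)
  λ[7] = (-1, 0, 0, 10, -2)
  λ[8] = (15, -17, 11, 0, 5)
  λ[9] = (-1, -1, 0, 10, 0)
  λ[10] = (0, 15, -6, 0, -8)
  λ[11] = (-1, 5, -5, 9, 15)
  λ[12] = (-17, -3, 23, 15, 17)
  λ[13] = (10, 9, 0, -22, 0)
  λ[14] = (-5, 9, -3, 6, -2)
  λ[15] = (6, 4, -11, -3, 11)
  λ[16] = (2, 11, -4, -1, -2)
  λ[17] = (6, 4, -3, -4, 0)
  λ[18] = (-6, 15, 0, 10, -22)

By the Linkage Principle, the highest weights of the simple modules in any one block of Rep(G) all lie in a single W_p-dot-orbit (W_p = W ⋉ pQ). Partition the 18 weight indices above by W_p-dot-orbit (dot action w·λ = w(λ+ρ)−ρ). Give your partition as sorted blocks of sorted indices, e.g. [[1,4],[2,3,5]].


Root system D_5: the 5×5 matrix C matches after relabeling.

Alcove-folded reps (p=23, 18 weights, presented ϖ-order):

  1: (0, 8, 3, 0, 1) · 2: (1, 0, 5, 15, 1) · 3: (0, 2, 4, 1, 10) · 4: (1, 0, 5, 15, 1) · 5: (1, 0, 5, 15, 1) · 6: (0, 0, 1, 11, 1) · 7: (0, 0, 1, 11, 1) · 8: (0, 2, 4, 1, 10) · 9: (0, 0, 1, 11, 1) · 10: (1, 4, 5, 1, 7) · 11: (1, 4, 5, 1, 7) · 12: (1, 0, 5, 15, 1) · 13: (0, 0, 1, 11, 1) · 14: (4, 3, 2, 3, 1) · 15: (1, 4, 5, 1, 7) · 16: (0, 8, 3, 0, 1) · 17: (4, 3, 2, 3, 1) · 18: (1, 4, 5, 1, 7)

The 18 indices split into 6 linkage classes (same alcove rep ⇔ same W_23-dot-orbit):

[[1, 16], [2, 4, 5, 12], [3, 8], [6, 7, 9, 13], [10, 11, 15, 18], [14, 17]]


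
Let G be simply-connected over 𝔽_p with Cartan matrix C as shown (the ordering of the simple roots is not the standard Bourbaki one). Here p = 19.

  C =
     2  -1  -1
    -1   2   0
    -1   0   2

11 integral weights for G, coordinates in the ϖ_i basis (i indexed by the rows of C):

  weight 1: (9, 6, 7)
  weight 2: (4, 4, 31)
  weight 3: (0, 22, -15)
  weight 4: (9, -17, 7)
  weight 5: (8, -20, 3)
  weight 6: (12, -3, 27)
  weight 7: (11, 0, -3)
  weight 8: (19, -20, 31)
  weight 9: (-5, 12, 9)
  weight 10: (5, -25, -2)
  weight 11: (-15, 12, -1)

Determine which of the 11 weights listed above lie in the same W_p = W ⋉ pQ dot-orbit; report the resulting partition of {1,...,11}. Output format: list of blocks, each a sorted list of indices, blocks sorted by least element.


Cartan matrix: type A_3 (|W|=24); un-permuting the 3 rows.

Each λ_j+ρ reduced to Ā_19; 3-tuples below use C's row order:

    λ_1 → (10, 1, 2)
    λ_2 → (9, 5, 4)
    λ_3 → (9, 5, 4)
    λ_4 → (6, 10, 2)
    λ_5 → (4, 9, 6)
    λ_6 → (6, 10, 2)
    λ_7 → (10, 1, 2)
    λ_8 → (1, 0, 13)
    λ_9 → (4, 9, 6)
    λ_10 → (1, 0, 13)
    λ_11 → (1, 0, 13)

These 11 weights hit 5 W_19-dot-orbits; sizes (2, 2, 2, 2, 3):

[[1, 7], [2, 3], [4, 6], [5, 9], [8, 10, 11]]


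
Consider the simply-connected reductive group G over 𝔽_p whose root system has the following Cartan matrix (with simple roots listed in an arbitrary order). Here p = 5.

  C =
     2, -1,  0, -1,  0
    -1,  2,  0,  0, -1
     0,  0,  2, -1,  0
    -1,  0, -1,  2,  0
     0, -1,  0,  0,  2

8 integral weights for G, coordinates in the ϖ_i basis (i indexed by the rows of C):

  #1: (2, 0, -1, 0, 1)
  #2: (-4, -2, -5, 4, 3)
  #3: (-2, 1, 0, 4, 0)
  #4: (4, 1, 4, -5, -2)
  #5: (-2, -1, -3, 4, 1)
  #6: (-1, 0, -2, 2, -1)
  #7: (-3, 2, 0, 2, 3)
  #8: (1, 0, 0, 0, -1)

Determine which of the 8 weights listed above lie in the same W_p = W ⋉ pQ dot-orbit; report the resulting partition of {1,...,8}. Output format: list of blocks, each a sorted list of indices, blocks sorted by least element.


Root system A_5: the 5×5 matrix C matches after relabeling.

W_5-reps of the 8 weights in Ā_5 (same 5-coord order as C):

  [1] (2, 1, 1, 1, 0)
  [2] (2, 1, 1, 1, 0)
  [3] (0, 1, 1, 2, 0)
  [4] (0, 1, 1, 2, 0)
  [5] (0, 1, 1, 2, 0)
  [6] (0, 1, 1, 2, 0)
  [7] (0, 1, 1, 2, 0)
  [8] (2, 1, 1, 1, 0)

2 distinct reps among the 8 weights ⇒ 2 W_5-linkage classes:

[[1, 2, 8], [3, 4, 5, 6, 7]]


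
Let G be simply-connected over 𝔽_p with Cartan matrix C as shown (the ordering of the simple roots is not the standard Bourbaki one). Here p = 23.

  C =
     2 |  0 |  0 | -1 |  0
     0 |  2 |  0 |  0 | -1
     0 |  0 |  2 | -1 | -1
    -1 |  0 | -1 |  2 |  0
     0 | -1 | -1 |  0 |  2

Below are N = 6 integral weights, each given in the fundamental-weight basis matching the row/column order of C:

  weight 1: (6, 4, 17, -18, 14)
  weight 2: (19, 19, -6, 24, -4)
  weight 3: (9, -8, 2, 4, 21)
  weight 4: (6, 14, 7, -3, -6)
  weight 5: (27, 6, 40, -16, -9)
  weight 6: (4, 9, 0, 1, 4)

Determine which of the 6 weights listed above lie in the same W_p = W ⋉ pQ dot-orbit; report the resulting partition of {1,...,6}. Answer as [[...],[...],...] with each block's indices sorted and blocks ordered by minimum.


A_5 Cartan matrix, 5 simple roots permuted; ρ=(1,1,1,1,1).

Folding the 6 weights λ_j+ρ into Ā_23 (reps in the given 5-coord order):

    1: (5, 10, 1, 2, 5)
    2: (1, 3, 3, 11, 3)
    3: (5, 10, 1, 2, 5)
    4: (5, 10, 1, 2, 5)
    5: (5, 10, 1, 2, 5)
    6: (5, 10, 1, 2, 5)

The 6 indices split into 2 linkage classes (same alcove rep ⇔ same W_23-dot-orbit):

[[1, 3, 4, 5, 6], [2]]


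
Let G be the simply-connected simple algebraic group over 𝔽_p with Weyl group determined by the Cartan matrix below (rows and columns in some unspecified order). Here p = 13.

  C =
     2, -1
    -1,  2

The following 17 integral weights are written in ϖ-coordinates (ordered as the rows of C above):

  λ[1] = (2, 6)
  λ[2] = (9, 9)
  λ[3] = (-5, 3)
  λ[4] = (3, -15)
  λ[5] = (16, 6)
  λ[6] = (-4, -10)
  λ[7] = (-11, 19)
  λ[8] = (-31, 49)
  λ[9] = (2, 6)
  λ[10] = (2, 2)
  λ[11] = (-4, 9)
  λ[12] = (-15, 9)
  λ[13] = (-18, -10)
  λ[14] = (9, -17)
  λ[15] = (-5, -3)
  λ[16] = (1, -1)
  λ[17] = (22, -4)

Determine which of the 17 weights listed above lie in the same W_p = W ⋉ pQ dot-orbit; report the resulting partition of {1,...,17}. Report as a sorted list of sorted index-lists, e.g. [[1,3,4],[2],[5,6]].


Root system A_2: the 2×2 matrix C matches after relabeling.

Alcove-folded reps (p=13, 17 weights, presented ϖ-order):

  λ_1 → (3, 7) · λ_2 → (3, 3) · λ_3 → (4, 0) · λ_4 → (9, 3) · λ_5 → (2, 4) · λ_6 → (9, 3) · λ_7 → (3, 3) · λ_8 → (2, 4) · λ_9 → (3, 7) · λ_10 → (3, 3) · λ_11 → (3, 7) · λ_12 → (9, 3) · λ_13 → (4, 0) · λ_14 → (3, 7) · λ_15 → (2, 4) · λ_16 → (2, 0) · λ_17 → (3, 7)

These 17 weights hit 6 W_13-dot-orbits; sizes (5, 3, 2, 3, 3, 1):

[[1, 9, 11, 14, 17], [2, 7, 10], [3, 13], [4, 6, 12], [5, 8, 15], [16]]


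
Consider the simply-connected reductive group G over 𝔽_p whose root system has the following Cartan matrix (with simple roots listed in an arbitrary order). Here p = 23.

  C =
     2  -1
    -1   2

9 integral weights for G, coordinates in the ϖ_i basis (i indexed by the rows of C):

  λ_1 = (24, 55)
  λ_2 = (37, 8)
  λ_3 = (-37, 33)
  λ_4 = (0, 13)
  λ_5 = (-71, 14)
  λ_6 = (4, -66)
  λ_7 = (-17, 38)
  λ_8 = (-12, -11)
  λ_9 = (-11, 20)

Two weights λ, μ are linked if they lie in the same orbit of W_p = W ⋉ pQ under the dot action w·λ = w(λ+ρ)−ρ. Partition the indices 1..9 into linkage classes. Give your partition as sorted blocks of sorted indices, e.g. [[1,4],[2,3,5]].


Dynkin diagram of C (from the 2 off-diagonal −1 entries): A_2.

Folding the 9 weights λ_j+ρ into Ā_23 (reps in the given 2-coord order):

  [1] (10, 11);  [2] (1, 14);  [3] (10, 11);  [4] (1, 14);  [5] (1, 14);  [6] (5, 4);  [7] (0, 7);  [8] (10, 11);  [9] (10, 11)

4 distinct reps among the 9 weights ⇒ 4 W_23-linkage classes:

[[1, 3, 8, 9], [2, 4, 5], [6], [7]]


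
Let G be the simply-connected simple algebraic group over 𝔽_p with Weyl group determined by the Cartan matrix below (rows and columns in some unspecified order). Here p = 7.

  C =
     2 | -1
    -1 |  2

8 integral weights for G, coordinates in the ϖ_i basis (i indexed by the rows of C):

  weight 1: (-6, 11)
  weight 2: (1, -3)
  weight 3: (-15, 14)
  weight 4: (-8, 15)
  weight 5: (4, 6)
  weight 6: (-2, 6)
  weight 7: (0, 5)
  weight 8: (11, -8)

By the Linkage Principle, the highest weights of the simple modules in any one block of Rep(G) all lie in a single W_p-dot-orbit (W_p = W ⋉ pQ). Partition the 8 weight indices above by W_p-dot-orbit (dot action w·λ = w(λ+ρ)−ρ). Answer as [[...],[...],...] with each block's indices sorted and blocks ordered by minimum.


Cartan matrix: type A_2 (|W|=6); un-permuting the 2 rows.

Each λ_j+ρ reduced to Ā_7; 2-tuples below use C's row order:

  λ_1+ρ ↦ (0, 2) · λ_2+ρ ↦ (0, 2) · λ_3+ρ ↦ (1, 6) · λ_4+ρ ↦ (0, 2) · λ_5+ρ ↦ (0, 2) · λ_6+ρ ↦ (1, 6) · λ_7+ρ ↦ (1, 6) · λ_8+ρ ↦ (0, 2)

These 8 weights hit 2 W_7-dot-orbits; sizes (5, 3):

[[1, 2, 4, 5, 8], [3, 6, 7]]


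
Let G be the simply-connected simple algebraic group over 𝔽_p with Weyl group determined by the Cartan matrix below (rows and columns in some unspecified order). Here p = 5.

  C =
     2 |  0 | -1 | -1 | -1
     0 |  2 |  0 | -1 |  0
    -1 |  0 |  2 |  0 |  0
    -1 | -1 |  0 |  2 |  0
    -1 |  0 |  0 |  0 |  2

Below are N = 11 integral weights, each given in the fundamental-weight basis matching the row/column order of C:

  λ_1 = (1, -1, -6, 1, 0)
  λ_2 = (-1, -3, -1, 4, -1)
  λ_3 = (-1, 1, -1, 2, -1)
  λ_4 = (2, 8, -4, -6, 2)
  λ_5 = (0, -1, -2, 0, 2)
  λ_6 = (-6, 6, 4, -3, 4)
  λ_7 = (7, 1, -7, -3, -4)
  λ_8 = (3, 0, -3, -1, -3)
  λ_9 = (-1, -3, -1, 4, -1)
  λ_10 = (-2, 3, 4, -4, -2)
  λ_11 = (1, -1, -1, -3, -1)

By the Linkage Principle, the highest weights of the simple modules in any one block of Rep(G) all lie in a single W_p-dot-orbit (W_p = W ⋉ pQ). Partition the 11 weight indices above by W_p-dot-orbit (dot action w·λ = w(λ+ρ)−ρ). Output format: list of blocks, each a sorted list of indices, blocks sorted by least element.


C ↔ D_5 under row/col permutation; |W(D_5)| = 1920.

Each λ_j+ρ reduced to Ā_5; 5-tuples below use C's row order:

  λ_1 → (0, 1, 2, 0, 2);  λ_2 → (0, 2, 0, 0, 0);  λ_3 → (0, 2, 0, 0, 0);  λ_4 → (0, 1, 2, 0, 2);  λ_5 → (0, 0, 1, 0, 3);  λ_6 → (0, 2, 0, 0, 0);  λ_7 → (0, 2, 2, 0, 1);  λ_8 → (0, 1, 2, 0, 2);  λ_9 → (0, 2, 0, 0, 0);  λ_10 → (0, 1, 1, 0, 3);  λ_11 → (0, 2, 0, 0, 0)

The 11 indices split into 5 linkage classes (same alcove rep ⇔ same W_5-dot-orbit):

[[1, 4, 8], [2, 3, 6, 9, 11], [5], [7], [10]]


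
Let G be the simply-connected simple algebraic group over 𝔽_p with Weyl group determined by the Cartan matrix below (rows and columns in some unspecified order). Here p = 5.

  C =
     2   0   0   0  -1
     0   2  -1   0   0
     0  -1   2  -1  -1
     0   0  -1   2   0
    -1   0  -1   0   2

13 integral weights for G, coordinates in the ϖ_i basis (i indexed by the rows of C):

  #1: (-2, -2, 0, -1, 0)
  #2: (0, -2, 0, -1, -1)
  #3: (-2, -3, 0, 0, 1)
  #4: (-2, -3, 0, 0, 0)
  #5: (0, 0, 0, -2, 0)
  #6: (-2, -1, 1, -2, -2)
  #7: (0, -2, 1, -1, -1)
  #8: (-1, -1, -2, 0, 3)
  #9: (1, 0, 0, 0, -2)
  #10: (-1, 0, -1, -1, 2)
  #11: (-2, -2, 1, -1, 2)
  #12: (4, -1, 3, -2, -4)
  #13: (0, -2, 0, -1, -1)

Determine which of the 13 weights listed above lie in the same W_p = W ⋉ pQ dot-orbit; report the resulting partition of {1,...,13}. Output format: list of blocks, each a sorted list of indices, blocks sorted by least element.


D_5 Cartan matrix, 5 simple roots permuted; ρ=(1,1,1,1,1).

Ā_5 reps of the 13 weights (D_5, coords as presented):

  1: (1, 1, 0, 0, 0) · 2: (1, 1, 0, 0, 0) · 3: (1, 1, 1, 0, 0) · 4: (0, 1, 0, 0, 1) · 5: (1, 1, 0, 1, 1) · 6: (1, 1, 0, 0, 0) · 7: (1, 1, 1, 0, 0) · 8: (0, 1, 0, 0, 1) · 9: (1, 1, 0, 1, 1) · 10: (0, 1, 0, 0, 1) · 11: (0, 1, 0, 0, 1) · 12: (1, 1, 0, 0, 0) · 13: (1, 1, 0, 0, 0)

Linkage partition of the 13 weights (4 classes, p=5):

[[1, 2, 6, 12, 13], [3, 7], [4, 8, 10, 11], [5, 9]]


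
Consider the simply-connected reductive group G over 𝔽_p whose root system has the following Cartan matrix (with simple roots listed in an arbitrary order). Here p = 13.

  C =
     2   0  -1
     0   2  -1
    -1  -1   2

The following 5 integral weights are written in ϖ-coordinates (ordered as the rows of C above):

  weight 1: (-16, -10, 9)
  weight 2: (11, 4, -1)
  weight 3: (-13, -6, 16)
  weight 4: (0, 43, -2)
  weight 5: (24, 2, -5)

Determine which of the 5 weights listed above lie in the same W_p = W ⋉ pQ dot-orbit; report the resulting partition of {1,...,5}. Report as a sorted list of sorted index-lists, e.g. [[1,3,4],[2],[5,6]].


Cartan matrix: type A_3 (|W|=24); un-permuting the 3 rows.

Ā_13 reps of the 5 weights (A_3, coords as presented):

    λ_1+ρ ↦ (1, 3, 8)
    λ_2+ρ ↦ (8, 1, 0)
    λ_3+ρ ↦ (8, 1, 0)
    λ_4+ρ ↦ (8, 1, 0)
    λ_5+ρ ↦ (1, 3, 8)

Grouping the 5 weights by Ā_13-representative: 2 linkage classes.

[[1, 5], [2, 3, 4]]


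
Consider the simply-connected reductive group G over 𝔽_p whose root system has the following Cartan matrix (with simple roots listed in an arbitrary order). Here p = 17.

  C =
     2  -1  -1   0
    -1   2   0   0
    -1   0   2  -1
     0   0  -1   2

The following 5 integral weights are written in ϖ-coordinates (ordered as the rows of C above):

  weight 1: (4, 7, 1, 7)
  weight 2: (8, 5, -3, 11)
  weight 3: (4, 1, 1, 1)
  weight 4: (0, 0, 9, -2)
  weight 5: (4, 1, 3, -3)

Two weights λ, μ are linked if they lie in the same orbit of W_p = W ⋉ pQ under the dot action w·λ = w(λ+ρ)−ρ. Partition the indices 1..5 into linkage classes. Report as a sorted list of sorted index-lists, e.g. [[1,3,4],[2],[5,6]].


Cartan matrix: type A_4 (|W|=120); un-permuting the 4 rows.

Alcove-folded reps (p=17, 5 weights, presented ϖ-order):

  λ_1+ρ ↦ (5, 2, 2, 2);  λ_2+ρ ↦ (5, 2, 2, 2);  λ_3+ρ ↦ (5, 2, 2, 2);  λ_4+ρ ↦ (1, 1, 9, 1);  λ_5+ρ ↦ (5, 2, 2, 2)

The 5 indices split into 2 linkage classes (same alcove rep ⇔ same W_17-dot-orbit):

[[1, 2, 3, 5], [4]]


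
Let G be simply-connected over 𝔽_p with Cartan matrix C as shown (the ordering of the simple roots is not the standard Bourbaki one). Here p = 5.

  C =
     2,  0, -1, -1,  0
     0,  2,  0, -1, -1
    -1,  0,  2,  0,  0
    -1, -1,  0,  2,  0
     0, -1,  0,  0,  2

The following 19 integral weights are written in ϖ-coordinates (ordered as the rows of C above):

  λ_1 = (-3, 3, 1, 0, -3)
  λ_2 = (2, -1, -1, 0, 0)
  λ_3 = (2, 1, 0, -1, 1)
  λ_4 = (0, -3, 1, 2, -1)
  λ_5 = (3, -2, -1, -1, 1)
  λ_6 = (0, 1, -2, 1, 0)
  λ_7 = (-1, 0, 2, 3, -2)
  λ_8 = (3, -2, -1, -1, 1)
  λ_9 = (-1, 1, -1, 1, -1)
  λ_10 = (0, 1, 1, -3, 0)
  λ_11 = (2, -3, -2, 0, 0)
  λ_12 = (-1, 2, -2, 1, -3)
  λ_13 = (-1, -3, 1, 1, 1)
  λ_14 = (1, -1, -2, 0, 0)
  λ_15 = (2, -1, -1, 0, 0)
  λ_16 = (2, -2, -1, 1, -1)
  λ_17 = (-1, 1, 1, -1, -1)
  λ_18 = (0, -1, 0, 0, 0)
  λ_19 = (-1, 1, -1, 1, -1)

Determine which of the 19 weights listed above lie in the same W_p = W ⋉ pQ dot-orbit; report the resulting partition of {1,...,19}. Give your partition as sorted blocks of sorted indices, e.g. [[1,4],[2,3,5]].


Root system A_5: the 5×5 matrix C matches after relabeling.

Folding the 19 weights λ_j+ρ into Ā_5 (reps in the given 5-coord order):

    1: (1, 1, 0, 1, 2)
    2: (3, 0, 0, 1, 1)
    3: (1, 1, 2, 0, 1)
    4: (1, 0, 1, 1, 1)
    5: (3, 0, 0, 1, 1)
    6: (0, 2, 0, 2, 0)
    7: (0, 2, 0, 2, 0)
    8: (3, 0, 0, 1, 1)
    9: (0, 2, 0, 2, 0)
    10: (1, 0, 1, 1, 1)
    11: (1, 0, 1, 1, 1)
    12: (1, 1, 0, 1, 2)
    13: (0, 2, 2, 0, 0)
    14: (1, 0, 1, 1, 1)
    15: (3, 0, 0, 1, 1)
    16: (3, 0, 0, 1, 1)
    17: (0, 2, 2, 0, 0)
    18: (1, 0, 1, 1, 1)
    19: (0, 2, 0, 2, 0)

The 19 indices split into 6 linkage classes (same alcove rep ⇔ same W_5-dot-orbit):

[[1, 12], [2, 5, 8, 15, 16], [3], [4, 10, 11, 14, 18], [6, 7, 9, 19], [13, 17]]


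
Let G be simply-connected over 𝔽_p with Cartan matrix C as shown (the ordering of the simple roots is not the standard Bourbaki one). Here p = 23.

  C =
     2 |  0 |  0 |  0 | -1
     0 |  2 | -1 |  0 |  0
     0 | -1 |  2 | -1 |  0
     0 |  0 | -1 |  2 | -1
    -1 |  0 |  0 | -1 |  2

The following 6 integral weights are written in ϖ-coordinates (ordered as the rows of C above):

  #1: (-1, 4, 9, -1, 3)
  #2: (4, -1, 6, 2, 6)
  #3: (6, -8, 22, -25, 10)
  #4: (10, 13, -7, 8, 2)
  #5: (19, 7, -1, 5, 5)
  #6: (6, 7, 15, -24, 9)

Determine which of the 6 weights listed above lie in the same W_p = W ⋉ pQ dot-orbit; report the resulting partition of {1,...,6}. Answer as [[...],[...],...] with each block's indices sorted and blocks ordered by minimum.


A_5 Cartan matrix, 5 simple roots permuted; ρ=(1,1,1,1,1).

Folding the 6 weights λ_j+ρ into Ā_23 (reps in the given 5-coord order):

  λ_1+ρ ↦ (0, 5, 10, 0, 4);  λ_2+ρ ↦ (5, 0, 7, 3, 7);  λ_3+ρ ↦ (5, 0, 7, 3, 7);  λ_4+ρ ↦ (3, 0, 6, 3, 3);  λ_5+ρ ↦ (3, 0, 6, 3, 3);  λ_6+ρ ↦ (5, 0, 7, 3, 7)

Partition of {1..6} into 3 W_23-dot-orbits:

[[1], [2, 3, 6], [4, 5]]


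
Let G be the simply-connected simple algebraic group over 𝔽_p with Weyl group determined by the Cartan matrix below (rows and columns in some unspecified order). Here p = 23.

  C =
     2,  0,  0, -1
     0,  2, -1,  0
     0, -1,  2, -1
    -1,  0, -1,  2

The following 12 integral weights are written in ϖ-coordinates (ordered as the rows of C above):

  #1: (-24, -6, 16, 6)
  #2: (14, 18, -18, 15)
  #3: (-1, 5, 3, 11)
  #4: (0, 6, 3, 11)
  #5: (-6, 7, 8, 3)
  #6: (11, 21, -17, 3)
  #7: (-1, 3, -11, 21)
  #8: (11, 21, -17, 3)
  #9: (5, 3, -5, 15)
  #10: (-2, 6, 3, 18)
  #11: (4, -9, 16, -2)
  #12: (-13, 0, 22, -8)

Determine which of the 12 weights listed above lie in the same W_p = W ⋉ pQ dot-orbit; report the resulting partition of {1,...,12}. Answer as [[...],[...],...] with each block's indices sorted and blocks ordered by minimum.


C ↔ A_4 under row/col permutation; |W(A_4)| = 120.

Alcove-folded reps (p=23, 12 weights, presented ϖ-order):

    [1] (6, 0, 4, 12)
    [2] (4, 8, 8, 1)
    [3] (0, 6, 4, 12)
    [4] (0, 6, 4, 12)
    [5] (4, 8, 8, 1)
    [6] (0, 6, 4, 12)
    [7] (0, 6, 4, 12)
    [8] (0, 6, 4, 12)
    [9] (6, 0, 4, 12)
    [10] (6, 0, 4, 12)
    [11] (4, 8, 8, 1)
    [12] (6, 0, 4, 12)

These 12 weights hit 3 W_23-dot-orbits; sizes (4, 3, 5):

[[1, 9, 10, 12], [2, 5, 11], [3, 4, 6, 7, 8]]


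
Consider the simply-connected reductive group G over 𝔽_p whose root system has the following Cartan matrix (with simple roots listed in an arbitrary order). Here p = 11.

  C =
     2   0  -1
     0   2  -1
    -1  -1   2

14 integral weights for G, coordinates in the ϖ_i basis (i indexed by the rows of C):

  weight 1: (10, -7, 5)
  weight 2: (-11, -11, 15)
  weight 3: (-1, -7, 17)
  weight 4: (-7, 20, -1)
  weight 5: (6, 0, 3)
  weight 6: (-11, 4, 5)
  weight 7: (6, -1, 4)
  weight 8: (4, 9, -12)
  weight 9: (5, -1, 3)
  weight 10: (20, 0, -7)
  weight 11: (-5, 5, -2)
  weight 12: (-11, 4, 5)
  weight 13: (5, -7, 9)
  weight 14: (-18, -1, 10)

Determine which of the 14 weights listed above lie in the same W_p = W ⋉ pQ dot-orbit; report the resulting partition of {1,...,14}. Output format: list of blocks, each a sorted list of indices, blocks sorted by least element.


C ↔ A_3 under row/col permutation; |W(A_3)| = 24.

Folding the 14 weights λ_j+ρ into Ā_11 (reps in the given 3-coord order):

  λ_1+ρ ↦ (5, 0, 0) · λ_2+ρ ↦ (1, 1, 4) · λ_3+ρ ↦ (6, 0, 4) · λ_4+ρ ↦ (6, 1, 4) · λ_5+ρ ↦ (6, 0, 4) · λ_6+ρ ↦ (6, 1, 4) · λ_7+ρ ↦ (6, 1, 4) · λ_8+ρ ↦ (6, 1, 4) · λ_9+ρ ↦ (6, 0, 4) · λ_10+ρ ↦ (1, 1, 4) · λ_11+ρ ↦ (1, 1, 4) · λ_12+ρ ↦ (6, 1, 4) · λ_13+ρ ↦ (1, 1, 4) · λ_14+ρ ↦ (5, 0, 0)

Grouping the 14 weights by Ā_11-representative: 4 linkage classes.

[[1, 14], [2, 10, 11, 13], [3, 5, 9], [4, 6, 7, 8, 12]]


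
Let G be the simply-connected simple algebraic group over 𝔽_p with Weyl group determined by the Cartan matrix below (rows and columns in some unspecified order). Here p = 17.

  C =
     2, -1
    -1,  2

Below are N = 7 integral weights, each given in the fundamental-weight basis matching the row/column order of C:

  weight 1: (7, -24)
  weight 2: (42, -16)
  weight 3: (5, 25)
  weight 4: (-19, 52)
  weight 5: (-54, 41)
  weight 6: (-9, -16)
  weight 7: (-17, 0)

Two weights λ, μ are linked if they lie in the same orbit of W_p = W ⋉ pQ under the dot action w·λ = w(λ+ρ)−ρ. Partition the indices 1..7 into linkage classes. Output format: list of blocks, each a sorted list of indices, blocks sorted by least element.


C ↔ A_2 under row/col permutation; |W(A_2)| = 6.

λ_j+ρ reflected into Ā_17 (⟨·,θ^∨⟩≤17); 2-tuples as given:

  λ_1+ρ ↦ (9, 2)
  λ_2+ρ ↦ (9, 2)
  λ_3+ρ ↦ (9, 2)
  λ_4+ρ ↦ (1, 15)
  λ_5+ρ ↦ (9, 2)
  λ_6+ρ ↦ (9, 2)
  λ_7+ρ ↦ (1, 15)

The 7 indices split into 2 linkage classes (same alcove rep ⇔ same W_17-dot-orbit):

[[1, 2, 3, 5, 6], [4, 7]]


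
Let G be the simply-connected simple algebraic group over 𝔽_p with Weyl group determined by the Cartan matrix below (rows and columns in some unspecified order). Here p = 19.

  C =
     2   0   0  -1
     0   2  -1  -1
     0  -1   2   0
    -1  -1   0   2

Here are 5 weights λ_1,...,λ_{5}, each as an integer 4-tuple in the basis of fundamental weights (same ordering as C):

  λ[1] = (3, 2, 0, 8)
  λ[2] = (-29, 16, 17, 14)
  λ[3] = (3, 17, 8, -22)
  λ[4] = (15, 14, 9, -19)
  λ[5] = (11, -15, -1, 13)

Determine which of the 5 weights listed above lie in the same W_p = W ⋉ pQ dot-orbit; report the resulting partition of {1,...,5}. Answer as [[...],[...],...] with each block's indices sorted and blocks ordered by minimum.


C ↔ A_4 under row/col permutation; |W(A_4)| = 120.

Alcove-folded reps (p=19, 5 weights, presented ϖ-order):

    [1] (4, 3, 1, 9)
    [2] (4, 3, 1, 9)
    [3] (9, 1, 2, 1)
    [4] (4, 3, 1, 9)
    [5] (5, 0, 7, 0)

3 distinct reps among the 5 weights ⇒ 3 W_19-linkage classes:

[[1, 2, 4], [3], [5]]


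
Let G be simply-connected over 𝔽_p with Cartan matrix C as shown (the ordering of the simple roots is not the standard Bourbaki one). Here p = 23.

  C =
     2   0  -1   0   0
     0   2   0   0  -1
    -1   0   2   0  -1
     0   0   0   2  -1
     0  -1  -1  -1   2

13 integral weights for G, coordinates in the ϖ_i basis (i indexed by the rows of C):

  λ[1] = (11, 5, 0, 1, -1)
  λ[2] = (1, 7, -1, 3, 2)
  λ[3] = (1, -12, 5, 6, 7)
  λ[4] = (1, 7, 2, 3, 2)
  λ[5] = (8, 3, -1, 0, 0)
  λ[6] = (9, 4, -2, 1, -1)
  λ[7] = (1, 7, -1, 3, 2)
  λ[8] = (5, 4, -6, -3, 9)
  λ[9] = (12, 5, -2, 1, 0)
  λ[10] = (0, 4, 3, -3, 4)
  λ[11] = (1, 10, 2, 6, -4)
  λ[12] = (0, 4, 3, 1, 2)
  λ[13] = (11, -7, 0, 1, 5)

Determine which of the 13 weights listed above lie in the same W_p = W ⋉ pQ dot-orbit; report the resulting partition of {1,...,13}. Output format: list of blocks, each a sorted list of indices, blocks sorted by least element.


D_5 Cartan matrix, 5 simple roots permuted; ρ=(1,1,1,1,1).

Each λ_j+ρ reduced to Ā_23; 5-tuples below use C's row order:

  1: (12, 6, 1, 2, 0)
  2: (2, 8, 0, 4, 3)
  3: (2, 8, 0, 4, 3)
  4: (2, 8, 0, 4, 3)
  5: (9, 4, 0, 1, 1)
  6: (9, 4, 0, 1, 1)
  7: (2, 8, 0, 4, 3)
  8: (1, 5, 4, 2, 3)
  9: (12, 6, 1, 2, 0)
  10: (1, 5, 4, 2, 3)
  11: (2, 8, 0, 4, 3)
  12: (1, 5, 4, 2, 3)
  13: (12, 6, 1, 2, 0)

Partition of {1..13} into 4 W_23-dot-orbits:

[[1, 9, 13], [2, 3, 4, 7, 11], [5, 6], [8, 10, 12]]


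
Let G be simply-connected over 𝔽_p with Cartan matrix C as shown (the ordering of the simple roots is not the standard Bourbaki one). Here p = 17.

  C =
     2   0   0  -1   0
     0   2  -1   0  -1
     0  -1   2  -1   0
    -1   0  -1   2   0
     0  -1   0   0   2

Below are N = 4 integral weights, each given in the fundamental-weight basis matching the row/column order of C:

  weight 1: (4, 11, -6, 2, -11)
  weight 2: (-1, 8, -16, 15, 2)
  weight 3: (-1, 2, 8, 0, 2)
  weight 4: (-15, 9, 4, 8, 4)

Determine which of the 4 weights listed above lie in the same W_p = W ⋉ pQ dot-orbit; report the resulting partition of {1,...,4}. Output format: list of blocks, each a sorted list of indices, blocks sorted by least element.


Root system A_5: the 5×5 matrix C matches after relabeling.

Alcove-folded reps (p=17, 4 weights, presented ϖ-order):

    1: (3, 3, 0, 2, 7)
    2: (0, 3, 9, 1, 3)
    3: (0, 3, 9, 1, 3)
    4: (3, 3, 0, 2, 7)

Partition of {1..4} into 2 W_17-dot-orbits:

[[1, 4], [2, 3]]


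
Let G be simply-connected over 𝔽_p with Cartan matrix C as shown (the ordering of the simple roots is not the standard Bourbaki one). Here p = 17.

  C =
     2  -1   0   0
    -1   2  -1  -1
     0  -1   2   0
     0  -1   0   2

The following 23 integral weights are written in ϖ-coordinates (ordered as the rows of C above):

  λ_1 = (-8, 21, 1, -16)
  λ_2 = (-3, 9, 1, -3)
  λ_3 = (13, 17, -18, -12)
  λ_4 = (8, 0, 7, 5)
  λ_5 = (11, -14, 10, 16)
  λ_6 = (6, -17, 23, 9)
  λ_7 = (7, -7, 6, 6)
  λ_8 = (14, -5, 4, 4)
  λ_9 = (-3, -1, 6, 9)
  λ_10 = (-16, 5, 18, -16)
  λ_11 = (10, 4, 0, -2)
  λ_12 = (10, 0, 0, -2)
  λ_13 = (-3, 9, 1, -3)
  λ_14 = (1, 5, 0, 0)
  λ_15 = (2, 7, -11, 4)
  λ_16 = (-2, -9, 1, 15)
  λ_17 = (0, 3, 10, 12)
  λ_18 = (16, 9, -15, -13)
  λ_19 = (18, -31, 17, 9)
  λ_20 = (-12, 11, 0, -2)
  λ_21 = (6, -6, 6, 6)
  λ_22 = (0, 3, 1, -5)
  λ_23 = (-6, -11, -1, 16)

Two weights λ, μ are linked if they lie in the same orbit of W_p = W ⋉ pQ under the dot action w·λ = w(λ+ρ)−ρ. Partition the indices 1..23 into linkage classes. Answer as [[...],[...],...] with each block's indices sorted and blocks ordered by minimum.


C ↔ D_4 under row/col permutation; |W(D_4)| = 192.

Ā_17 reps of the 23 weights (D_4, coords as presented):

    λ_1 → (0, 2, 5, 8)
    λ_2 → (2, 5, 2, 2)
    λ_3 → (1, 0, 2, 4)
    λ_4 → (2, 6, 1, 1)
    λ_5 → (1, 0, 2, 4)
    λ_6 → (2, 6, 1, 1)
    λ_7 → (2, 6, 1, 1)
    λ_8 → (11, 0, 1, 1)
    λ_9 → (0, 2, 5, 8)
    λ_10 → (2, 5, 2, 2)
    λ_11 → (11, 0, 1, 1)
    λ_12 → (11, 0, 1, 1)
    λ_13 → (2, 5, 2, 2)
    λ_14 → (2, 6, 1, 1)
    λ_15 → (1, 2, 8, 3)
    λ_16 → (2, 6, 1, 1)
    λ_17 → (11, 0, 1, 1)
    λ_18 → (1, 0, 2, 4)
    λ_19 → (1, 0, 2, 4)
    λ_20 → (11, 0, 1, 1)
    λ_21 → (2, 5, 2, 2)
    λ_22 → (1, 0, 2, 4)
    λ_23 → (0, 2, 5, 8)

These 23 weights hit 6 W_17-dot-orbits; sizes (3, 4, 5, 5, 5, 1):

[[1, 9, 23], [2, 10, 13, 21], [3, 5, 18, 19, 22], [4, 6, 7, 14, 16], [8, 11, 12, 17, 20], [15]]


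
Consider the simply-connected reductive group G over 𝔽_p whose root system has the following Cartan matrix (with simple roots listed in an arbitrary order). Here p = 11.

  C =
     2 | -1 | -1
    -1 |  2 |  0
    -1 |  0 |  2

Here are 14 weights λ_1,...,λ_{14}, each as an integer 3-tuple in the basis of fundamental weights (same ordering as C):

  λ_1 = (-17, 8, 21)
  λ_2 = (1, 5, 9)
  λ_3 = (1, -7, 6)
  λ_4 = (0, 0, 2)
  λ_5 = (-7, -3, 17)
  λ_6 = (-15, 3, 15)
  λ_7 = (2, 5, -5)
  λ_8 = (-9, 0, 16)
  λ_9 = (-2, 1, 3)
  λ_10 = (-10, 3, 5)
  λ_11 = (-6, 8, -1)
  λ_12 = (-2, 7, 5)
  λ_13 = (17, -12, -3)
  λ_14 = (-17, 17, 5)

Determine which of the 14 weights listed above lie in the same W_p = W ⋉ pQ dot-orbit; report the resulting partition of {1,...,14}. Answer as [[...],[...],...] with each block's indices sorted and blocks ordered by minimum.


C ↔ A_3 under row/col permutation; |W(A_3)| = 24.

Each λ_j+ρ reduced to Ā_11; 3-tuples below use C's row order:

    1: (0, 4, 5)
    2: (1, 1, 3)
    3: (4, 2, 3)
    4: (1, 1, 3)
    5: (1, 1, 3)
    6: (1, 5, 3)
    7: (1, 5, 3)
    8: (1, 1, 3)
    9: (1, 1, 3)
    10: (1, 5, 3)
    11: (0, 4, 5)
    12: (1, 5, 3)
    13: (0, 4, 5)
    14: (1, 5, 3)

Grouping the 14 weights by Ā_11-representative: 4 linkage classes.

[[1, 11, 13], [2, 4, 5, 8, 9], [3], [6, 7, 10, 12, 14]]


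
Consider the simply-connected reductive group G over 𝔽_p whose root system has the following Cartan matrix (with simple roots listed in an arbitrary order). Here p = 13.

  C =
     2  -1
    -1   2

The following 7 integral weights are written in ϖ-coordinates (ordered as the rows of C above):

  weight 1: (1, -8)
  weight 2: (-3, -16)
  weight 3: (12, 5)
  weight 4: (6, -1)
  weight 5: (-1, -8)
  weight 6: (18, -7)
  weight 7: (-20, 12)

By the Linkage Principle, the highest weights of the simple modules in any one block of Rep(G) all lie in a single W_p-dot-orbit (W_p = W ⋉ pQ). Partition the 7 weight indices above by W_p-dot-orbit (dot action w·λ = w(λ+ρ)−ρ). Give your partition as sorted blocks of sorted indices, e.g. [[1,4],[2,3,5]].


C ↔ A_2 under row/col permutation; |W(A_2)| = 6.

Each λ_j+ρ reduced to Ā_13; 2-tuples below use C's row order:

  λ_1 → (5, 2) · λ_2 → (9, 2) · λ_3 → (7, 0) · λ_4 → (7, 0) · λ_5 → (7, 0) · λ_6 → (7, 0) · λ_7 → (7, 0)

Grouping the 7 weights by Ā_13-representative: 3 linkage classes.

[[1], [2], [3, 4, 5, 6, 7]]
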